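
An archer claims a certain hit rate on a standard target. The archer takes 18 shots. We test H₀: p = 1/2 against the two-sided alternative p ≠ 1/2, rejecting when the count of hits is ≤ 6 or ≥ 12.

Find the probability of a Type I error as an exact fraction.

7795/32768

The significance level is the null-hypothesis probability of the rejection region {≤6} ∪ {≥12}.
By symmetry, α = 2·P(S ≤ 6) = 2·(1 + 18 + 153 + 816 + 3060 + 8568 + 18564)/262144 = 62360/262144 = 7795/32768.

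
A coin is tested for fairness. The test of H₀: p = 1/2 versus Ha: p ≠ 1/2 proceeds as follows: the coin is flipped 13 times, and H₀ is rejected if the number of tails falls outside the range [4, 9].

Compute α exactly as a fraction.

The significance level is the null-hypothesis probability of the rejection region {≤3} ∪ {≥10}.
By symmetry, α = 2·P(K ≤ 3) = 2·(1 + 13 + 78 + 286)/8192 = 756/8192 = 189/2048.

189/2048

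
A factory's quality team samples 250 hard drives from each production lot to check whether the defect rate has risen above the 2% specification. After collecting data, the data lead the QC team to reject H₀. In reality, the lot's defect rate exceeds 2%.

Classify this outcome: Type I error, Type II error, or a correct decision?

The conventional null hypothesis here is that the lot's defect rate is 2% (within specification).
The test rejected a false H₀ — the decision matches the true state.

Neither — the decision is correct.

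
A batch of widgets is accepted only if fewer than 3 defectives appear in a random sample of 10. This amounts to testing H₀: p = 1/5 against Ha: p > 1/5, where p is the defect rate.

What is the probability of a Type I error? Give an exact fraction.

3146489/9765625

α = P(reject H₀ | H₀ true) = P(K ≥ 3 | p = 1/5), K ~ Binomial(10, 1/5).
α = 1 − P(K ≤ 2) = 1 − 6619136/9765625 = 3146489/9765625.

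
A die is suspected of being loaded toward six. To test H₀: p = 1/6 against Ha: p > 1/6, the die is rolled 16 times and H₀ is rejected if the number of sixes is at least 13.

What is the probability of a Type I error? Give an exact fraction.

Under H₀, Y ~ Binomial(16, 1/6), and α = P(Y ≥ 13).
Adding the binomial terms for j = 13 through 16 with p = 1/6 yields 73081/2821109907456.

73081/2821109907456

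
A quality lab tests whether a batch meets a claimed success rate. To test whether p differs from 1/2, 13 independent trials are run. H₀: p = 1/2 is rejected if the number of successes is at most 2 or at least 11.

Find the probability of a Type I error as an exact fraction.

23/1024

α = P(K ≤ 2 or K ≥ 11 | p = 1/2), K ~ Binomial(13, 1/2).
The two tails are symmetric, so α = 2·(1 + 13 + 78)/2^13 = 184/8192 = 23/1024.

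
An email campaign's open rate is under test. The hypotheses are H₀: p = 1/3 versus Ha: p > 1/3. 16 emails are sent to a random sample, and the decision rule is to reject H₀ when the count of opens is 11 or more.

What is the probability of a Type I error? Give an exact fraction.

Under H₀, S ~ Binomial(16, 1/3), and α = P(S ≥ 11).
P(S ≥ 11) = Σ_{j=11}^{16} C(16,j)·(1/3)^j·(2/3)^{16-j} = 19321/4782969.

19321/4782969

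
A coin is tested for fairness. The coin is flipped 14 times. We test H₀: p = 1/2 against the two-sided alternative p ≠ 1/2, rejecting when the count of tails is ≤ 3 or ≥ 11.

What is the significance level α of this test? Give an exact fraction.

Under H₀, Y ~ Binomial(14, 1/2); α is the probability of landing in either tail, P(Y ≤ 3) + P(Y ≥ 11).
By symmetry, α = 2·P(Y ≤ 3) = 2·(1 + 14 + 91 + 364)/16384 = 940/16384 = 235/4096.

235/4096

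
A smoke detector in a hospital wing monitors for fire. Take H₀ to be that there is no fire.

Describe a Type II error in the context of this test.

A Type II error is failing to reject H₀ when H₀ is false.
Here that means remaining silent when actually there is a fire.

A Type II error would mean concluding that there is no fire (or at least failing to establish that there is a fire) when in fact there is a fire.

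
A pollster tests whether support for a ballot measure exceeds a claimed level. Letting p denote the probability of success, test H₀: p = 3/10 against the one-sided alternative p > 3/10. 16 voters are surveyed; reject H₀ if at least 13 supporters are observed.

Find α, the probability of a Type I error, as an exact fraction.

α = P(reject H₀ | H₀ true) = P(K ≥ 13 | p = 3/10), with K ~ Binomial(16, 3/10).
Summing C(16,j)(3/10)^j(7/10)^{16−j} for j = 13,…,16 gives 67202308773/2000000000000000.

67202308773/2000000000000000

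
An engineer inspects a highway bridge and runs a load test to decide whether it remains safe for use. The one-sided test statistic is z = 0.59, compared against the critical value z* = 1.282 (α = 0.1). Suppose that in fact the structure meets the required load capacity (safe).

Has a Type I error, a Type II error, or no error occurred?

Neither — the decision is correct.

The conventional null hypothesis is that the structure meets the required load capacity (safe).
Since z = 0.59 ≤ z* = 1.282, H₀ is not rejected.
H₀ is true (actually the structure meets the required load capacity (safe)).
The decision matches the true state — no error.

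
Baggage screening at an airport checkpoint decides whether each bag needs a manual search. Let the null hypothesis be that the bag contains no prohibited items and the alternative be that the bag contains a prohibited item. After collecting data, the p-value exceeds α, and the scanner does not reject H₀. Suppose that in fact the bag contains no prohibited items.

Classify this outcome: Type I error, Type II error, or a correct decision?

The test retained a true H₀ — the decision matches the true state.

Neither — the decision is correct.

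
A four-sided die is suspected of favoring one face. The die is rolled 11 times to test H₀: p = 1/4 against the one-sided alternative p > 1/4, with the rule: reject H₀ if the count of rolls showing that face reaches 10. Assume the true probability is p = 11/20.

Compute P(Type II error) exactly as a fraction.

A Type II error is failing to reject when Ha holds: with p = 11/20, β = P(X ≤ 9).
Equivalently, β = 1 − P(X ≥ 10) = 20194688329389/20480000000000.

20194688329389/20480000000000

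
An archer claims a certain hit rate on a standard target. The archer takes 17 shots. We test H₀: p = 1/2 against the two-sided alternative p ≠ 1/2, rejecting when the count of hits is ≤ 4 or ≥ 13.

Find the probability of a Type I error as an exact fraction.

1607/32768

The significance level is the null-hypothesis probability of the rejection region {≤4} ∪ {≥13}.
The two tails are symmetric, so α = 2·(1 + 17 + 136 + 680 + 2380)/2^17 = 6428/131072 = 1607/32768.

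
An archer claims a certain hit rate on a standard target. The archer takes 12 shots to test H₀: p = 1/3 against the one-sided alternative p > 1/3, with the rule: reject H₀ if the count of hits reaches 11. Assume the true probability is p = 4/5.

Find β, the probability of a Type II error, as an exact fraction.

177031761/244140625

A Type II error is failing to reject when Ha holds: with p = 4/5, β = P(K ≤ 10).
Summing C(12,j)·(4/5)^j·(1/5)^{12-j} for j = 0..10 gives 177031761/244140625.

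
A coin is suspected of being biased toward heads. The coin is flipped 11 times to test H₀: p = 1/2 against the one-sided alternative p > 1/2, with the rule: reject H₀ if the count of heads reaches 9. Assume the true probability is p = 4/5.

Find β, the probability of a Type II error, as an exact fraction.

3736313/9765625

A Type II error is failing to reject when Ha holds: with p = 4/5, β = P(X ≤ 8).
Summing C(11,j)·(4/5)^j·(1/5)^{11-j} for j = 0..8 gives 3736313/9765625.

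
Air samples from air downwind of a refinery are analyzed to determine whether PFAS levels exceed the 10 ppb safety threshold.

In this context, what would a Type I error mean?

A Type I error would mean concluding that the PFAS concentration exceeds 10 ppb when in fact the PFAS concentration is at or below 10 ppb (safe).

With the conventional null hypothesis that the PFAS concentration is at or below 10 ppb (safe):
A Type I error is rejecting H₀ when H₀ is true.
Here that means declaring the site contaminated and ordering remediation when actually the PFAS concentration is at or below 10 ppb (safe).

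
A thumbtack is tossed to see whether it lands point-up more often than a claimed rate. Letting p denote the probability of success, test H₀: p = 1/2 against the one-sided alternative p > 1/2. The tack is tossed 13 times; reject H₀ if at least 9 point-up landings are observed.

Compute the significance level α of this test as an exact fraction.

1093/8192

Under H₀, S ~ Binomial(13, 1/2), and α = P(S ≥ 9).
P(S ≥ 9) = [C(13,9) + C(13,10) + C(13,11) + C(13,12) + C(13,13)] / 2^13 = (715 + 286 + 78 + 13 + 1) / 8192 = 1093/8192.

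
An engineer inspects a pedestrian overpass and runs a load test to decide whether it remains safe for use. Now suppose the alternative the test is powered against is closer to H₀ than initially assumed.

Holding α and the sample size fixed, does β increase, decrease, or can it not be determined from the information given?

A smaller true effect puts the Ha sampling distribution closer to H₀, so more of it falls in the non-rejection region.

It increases.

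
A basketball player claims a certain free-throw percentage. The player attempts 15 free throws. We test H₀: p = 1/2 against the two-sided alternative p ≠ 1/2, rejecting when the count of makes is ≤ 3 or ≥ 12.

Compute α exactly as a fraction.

α = P(K ≤ 3 or K ≥ 12 | p = 1/2), K ~ Binomial(15, 1/2).
Each tail has probability (1 + 15 + 105 + 455)/32768; doubling gives α = 1152/32768 = 9/256.

9/256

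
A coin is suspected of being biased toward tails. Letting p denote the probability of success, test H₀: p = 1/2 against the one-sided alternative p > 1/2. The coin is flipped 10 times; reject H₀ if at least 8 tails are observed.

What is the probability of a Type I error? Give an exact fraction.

α = P(reject H₀ | H₀ true) = P(X ≥ 8 | p = 1/2), with X ~ Binomial(10, 1/2).
That's C(10,8) + C(10,9) + C(10,10) over 2^10, i.e. (45 + 10 + 1)/1024 = 56/1024 = 7/128.

7/128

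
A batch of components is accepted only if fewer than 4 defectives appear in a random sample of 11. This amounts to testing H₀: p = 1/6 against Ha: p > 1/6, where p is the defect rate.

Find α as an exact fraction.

1444669/15116544

α = P(reject H₀ | H₀ true) = P(X ≥ 4 | p = 1/6), X ~ Binomial(11, 1/6).
α = 1 − P(X ≤ 3) = 1 − 13671875/15116544 = 1444669/15116544.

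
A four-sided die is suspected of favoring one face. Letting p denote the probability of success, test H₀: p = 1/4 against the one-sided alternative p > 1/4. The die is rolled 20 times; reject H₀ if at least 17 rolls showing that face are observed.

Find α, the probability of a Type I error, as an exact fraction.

α = P(reject H₀ | H₀ true) = P(Y ≥ 17 | p = 1/4), with Y ~ Binomial(20, 1/4).
Summing C(20,j)(1/4)^j(3/4)^{20−j} for j = 17,…,20 gives 32551/1099511627776.

32551/1099511627776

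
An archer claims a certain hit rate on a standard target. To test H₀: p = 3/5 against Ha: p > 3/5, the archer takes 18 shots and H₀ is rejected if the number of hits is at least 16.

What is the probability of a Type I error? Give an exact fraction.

The Type I error probability is α = P(K ≥ 16) computed under H₀, where K ~ Binomial(18, 3/5).
Adding the binomial terms for j = 16 through 18 with p = 3/5 yields 31381059609/3814697265625.

31381059609/3814697265625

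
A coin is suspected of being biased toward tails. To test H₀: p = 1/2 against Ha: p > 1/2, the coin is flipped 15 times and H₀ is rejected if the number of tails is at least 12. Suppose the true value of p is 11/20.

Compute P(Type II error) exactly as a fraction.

7844484964274060391/8192000000000000000

β = P(fail to reject H₀ | Ha true) = P(S ≤ 11 | p = 11/20), S ~ Binomial(15, 11/20).
Adding the binomial probabilities P(S=0)+…+P(S=11) at p = 11/20 gives 7844484964274060391/8192000000000000000.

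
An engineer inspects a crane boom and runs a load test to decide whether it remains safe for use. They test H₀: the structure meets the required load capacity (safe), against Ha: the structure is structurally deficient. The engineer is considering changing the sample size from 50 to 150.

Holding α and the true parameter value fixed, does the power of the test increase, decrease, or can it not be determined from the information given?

A larger sample reduces the standard error, pulling the sampling distribution under Ha further from the non-rejection region.
Since power = 1 − β and β decreases, power increases.

It increases.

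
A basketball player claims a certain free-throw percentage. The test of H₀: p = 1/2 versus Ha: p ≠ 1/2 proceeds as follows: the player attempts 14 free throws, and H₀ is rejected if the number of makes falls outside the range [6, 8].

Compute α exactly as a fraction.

3473/8192

Under H₀, K ~ Binomial(14, 1/2); α is the probability of landing in either tail, P(K ≤ 5) + P(K ≥ 9).
The two tails are symmetric, so α = 2·(1 + 14 + 91 + 364 + 1001 + 2002)/2^14 = 6946/16384 = 3473/8192.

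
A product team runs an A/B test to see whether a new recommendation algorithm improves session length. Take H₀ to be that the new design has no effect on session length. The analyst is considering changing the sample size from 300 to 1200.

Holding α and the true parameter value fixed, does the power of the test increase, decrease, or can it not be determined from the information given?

More data shrinks sampling variability; the test statistic under Ha concentrates further from the null value, making rejection more likely.
Since power = 1 − β and β decreases, power increases.

It increases.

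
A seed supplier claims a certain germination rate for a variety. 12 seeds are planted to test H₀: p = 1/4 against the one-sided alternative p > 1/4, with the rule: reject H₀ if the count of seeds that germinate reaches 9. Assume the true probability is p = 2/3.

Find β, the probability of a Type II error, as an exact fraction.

107515/177147

A Type II error is failing to reject when Ha holds: with p = 2/3, β = P(Y ≤ 8).
Summing C(12,j)·(2/3)^j·(1/3)^{12-j} for j = 0..8 gives 107515/177147.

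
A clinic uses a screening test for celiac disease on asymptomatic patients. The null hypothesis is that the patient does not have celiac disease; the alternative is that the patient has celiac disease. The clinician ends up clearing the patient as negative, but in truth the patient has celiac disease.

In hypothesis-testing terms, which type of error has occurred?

'Clearing the patient as negative' corresponds to failing to reject H₀.
H₀ was not rejected but H₀ is false — a Type II error (false negative).

Type II error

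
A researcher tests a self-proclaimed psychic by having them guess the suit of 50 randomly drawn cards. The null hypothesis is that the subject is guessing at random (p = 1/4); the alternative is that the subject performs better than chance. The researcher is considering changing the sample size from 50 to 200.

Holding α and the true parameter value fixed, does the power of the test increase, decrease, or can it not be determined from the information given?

Increasing n separates the H₀ and Ha sampling distributions, so under Ha fewer outcomes land in the acceptance region.
Since power = 1 − β and β decreases, power increases.

It increases.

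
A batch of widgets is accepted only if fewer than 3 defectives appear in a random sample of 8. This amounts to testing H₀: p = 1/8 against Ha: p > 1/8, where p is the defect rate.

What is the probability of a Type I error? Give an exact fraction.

1129899/16777216

The significance level is the probability, assuming p = 1/8, of seeing 3 or more defectives in 8 draws.
Via the complement, α = 1 − Σ_{j=0}^{2} C(8,j)(1/8)^j(7/8)^{8-j} = 1129899/16777216.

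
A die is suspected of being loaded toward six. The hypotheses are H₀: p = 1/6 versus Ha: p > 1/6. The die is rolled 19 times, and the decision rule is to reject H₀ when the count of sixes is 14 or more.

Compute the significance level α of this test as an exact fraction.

1620229/25389989167104

α = P(reject H₀ | H₀ true) = P(K ≥ 14 | p = 1/6), with K ~ Binomial(19, 1/6).
Summing C(19,j)(1/6)^j(5/6)^{19−j} for j = 14,…,19 gives 1620229/25389989167104.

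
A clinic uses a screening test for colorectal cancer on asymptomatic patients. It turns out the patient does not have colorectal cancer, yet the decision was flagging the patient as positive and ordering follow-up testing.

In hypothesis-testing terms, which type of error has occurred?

Type I error

The null hypothesis here is that the patient does not have colorectal cancer.
'Flagging the patient as positive and ordering follow-up testing' corresponds to rejecting H₀.
H₀ was rejected but H₀ is true — a Type I error (false positive).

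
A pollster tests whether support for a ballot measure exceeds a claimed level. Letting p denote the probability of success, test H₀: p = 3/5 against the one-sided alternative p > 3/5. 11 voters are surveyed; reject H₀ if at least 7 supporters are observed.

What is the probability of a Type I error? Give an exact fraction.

α = P(reject H₀ | H₀ true) = P(Y ≥ 7 | p = 3/5), with Y ~ Binomial(11, 3/5).
P(Y ≥ 7) = Σ_{j=7}^{11} C(11,j)·(3/5)^j·(2/5)^{11-j} = 5202873/9765625.

5202873/9765625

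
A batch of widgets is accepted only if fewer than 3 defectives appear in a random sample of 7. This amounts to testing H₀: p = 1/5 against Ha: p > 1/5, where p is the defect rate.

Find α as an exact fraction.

The significance level is the probability, assuming p = 1/5, of seeing 3 or more defectives in 7 draws.
α = 1 − P(X ≤ 2) = 1 − 13312/15625 = 2313/15625.

2313/15625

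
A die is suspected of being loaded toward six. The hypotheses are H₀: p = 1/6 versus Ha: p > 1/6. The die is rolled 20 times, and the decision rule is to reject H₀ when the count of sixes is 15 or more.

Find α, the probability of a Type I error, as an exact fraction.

α = P(reject H₀ | H₀ true) = P(S ≥ 15 | p = 1/6), with S ~ Binomial(20, 1/6).
Summing C(20,j)(1/6)^j(5/6)^{20−j} for j = 15,…,20 gives 1434041/101559956668416.

1434041/101559956668416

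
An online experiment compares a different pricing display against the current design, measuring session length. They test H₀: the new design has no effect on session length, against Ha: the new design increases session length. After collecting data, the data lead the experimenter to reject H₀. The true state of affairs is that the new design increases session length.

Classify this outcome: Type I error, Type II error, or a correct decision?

Neither — the decision is correct.

The test rejected a false H₀ — the decision matches the true state.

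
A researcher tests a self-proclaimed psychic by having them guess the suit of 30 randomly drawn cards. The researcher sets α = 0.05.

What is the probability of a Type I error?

0.05

The significance level α is, by definition, the probability of a Type I error — P(reject H₀ | H₀ true).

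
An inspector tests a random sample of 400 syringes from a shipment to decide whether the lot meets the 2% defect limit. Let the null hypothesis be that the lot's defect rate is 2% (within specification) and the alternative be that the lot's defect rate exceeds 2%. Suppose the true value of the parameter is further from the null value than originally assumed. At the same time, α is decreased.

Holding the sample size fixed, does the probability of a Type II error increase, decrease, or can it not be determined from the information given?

The first change alone would make β decrease; the second alone would make β increase. Which effect dominates depends on the magnitudes, which are not given.

Cannot be determined from the information given.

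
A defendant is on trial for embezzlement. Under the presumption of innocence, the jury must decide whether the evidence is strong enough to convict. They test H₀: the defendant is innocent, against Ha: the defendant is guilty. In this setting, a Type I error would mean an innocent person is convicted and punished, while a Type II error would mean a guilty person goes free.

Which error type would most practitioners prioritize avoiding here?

Type I error

The Type I consequence (an innocent person is convicted and punished) is more severe than the Type II consequence (a guilty person goes free).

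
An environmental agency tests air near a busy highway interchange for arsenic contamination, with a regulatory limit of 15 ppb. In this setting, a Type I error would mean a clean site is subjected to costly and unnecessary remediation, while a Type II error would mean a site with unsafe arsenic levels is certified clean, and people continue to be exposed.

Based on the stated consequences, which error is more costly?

Type II error

The Type II consequence (a site with unsafe arsenic levels is certified clean, and people continue to be exposed) is more severe than the Type I consequence (a clean site is subjected to costly and unnecessary remediation).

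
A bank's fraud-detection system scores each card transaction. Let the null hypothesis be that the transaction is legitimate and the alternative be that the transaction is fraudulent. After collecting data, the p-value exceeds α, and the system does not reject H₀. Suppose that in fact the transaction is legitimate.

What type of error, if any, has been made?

Neither — the decision is correct.

The test retained a true H₀ — the decision matches the true state.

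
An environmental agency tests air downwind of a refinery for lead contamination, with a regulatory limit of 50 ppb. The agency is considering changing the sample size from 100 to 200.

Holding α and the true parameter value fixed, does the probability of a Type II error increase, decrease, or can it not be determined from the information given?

A larger sample reduces the standard error, pulling the sampling distribution under Ha further from the non-rejection region.

It decreases.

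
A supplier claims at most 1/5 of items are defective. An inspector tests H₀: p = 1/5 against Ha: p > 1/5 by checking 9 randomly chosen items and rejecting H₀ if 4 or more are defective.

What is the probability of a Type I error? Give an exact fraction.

167269/1953125

The significance level is the probability, assuming p = 1/5, of seeing 4 or more defectives in 9 draws.
Via the complement, α = 1 − Σ_{j=0}^{3} C(9,j)(1/5)^j(4/5)^{9-j} = 167269/1953125.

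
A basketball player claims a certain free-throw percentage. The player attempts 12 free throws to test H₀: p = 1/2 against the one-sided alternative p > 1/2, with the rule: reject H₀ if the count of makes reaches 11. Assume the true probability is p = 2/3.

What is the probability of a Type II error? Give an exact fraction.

502769/531441

β = P(fail to reject H₀ | Ha true) = P(K ≤ 10 | p = 2/3), K ~ Binomial(12, 2/3).
Equivalently, β = 1 − P(K ≥ 11) = 502769/531441.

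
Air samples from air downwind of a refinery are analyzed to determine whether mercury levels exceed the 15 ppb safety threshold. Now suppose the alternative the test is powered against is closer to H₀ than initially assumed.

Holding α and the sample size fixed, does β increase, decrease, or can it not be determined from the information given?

A smaller true effect puts the Ha sampling distribution closer to H₀, so more of it falls in the non-rejection region.

It increases.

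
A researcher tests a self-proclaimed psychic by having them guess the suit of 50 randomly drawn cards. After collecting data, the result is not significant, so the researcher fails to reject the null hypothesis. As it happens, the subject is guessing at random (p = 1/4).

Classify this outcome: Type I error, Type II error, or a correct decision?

The conventional null hypothesis here is that the subject is guessing at random (p = 1/4).
The test retained a true H₀ — the decision matches the true state.

No error — this is a correct decision.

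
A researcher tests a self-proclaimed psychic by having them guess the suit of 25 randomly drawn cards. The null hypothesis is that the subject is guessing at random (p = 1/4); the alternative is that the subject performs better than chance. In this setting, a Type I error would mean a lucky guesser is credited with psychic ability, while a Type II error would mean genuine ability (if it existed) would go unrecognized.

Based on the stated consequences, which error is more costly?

Type I error

The Type I consequence (a lucky guesser is credited with psychic ability) is more severe than the Type II consequence (genuine ability (if it existed) would go unrecognized).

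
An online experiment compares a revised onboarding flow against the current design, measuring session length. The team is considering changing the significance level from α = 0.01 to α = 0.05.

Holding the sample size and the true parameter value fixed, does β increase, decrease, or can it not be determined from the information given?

Relaxing α lowers the evidence threshold; under Ha, outcomes that previously fell short now trigger rejection.

It decreases.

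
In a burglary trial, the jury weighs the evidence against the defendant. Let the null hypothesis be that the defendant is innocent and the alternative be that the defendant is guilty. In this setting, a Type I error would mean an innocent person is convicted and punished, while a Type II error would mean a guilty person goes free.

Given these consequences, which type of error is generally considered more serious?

The Type I consequence (an innocent person is convicted and punished) is more severe than the Type II consequence (a guilty person goes free).

Type I error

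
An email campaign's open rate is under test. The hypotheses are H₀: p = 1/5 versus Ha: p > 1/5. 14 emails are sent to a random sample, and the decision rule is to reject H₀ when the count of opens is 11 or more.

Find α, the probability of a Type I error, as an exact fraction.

24809/6103515625

Under H₀, S ~ Binomial(14, 1/5), and α = P(S ≥ 11).
P(S ≥ 11) = Σ_{j=11}^{14} C(14,j)·(1/5)^j·(4/5)^{14-j} = 24809/6103515625.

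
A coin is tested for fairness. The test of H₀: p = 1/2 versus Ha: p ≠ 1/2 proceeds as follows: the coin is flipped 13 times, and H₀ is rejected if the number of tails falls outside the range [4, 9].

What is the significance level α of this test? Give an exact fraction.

189/2048

The significance level is the null-hypothesis probability of the rejection region {≤3} ∪ {≥10}.
Each tail has probability (1 + 13 + 78 + 286)/8192; doubling gives α = 756/8192 = 189/2048.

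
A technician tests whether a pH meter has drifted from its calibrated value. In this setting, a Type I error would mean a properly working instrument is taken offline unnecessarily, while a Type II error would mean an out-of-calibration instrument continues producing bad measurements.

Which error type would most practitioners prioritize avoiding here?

The Type II consequence (an out-of-calibration instrument continues producing bad measurements) is more severe than the Type I consequence (a properly working instrument is taken offline unnecessarily).

Type II error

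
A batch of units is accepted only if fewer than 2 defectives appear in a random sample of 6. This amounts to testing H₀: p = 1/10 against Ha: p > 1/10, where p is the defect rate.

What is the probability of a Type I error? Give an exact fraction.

22853/200000

The significance level is the probability, assuming p = 1/10, of seeing 2 or more defectives in 6 draws.
Via the complement, α = 1 − Σ_{j=0}^{1} C(6,j)(1/10)^j(9/10)^{6-j} = 22853/200000.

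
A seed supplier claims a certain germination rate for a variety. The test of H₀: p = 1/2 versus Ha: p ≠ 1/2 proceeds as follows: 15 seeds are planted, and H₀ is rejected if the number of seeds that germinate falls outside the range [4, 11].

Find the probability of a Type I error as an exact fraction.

9/256

Under H₀, S ~ Binomial(15, 1/2); α is the probability of landing in either tail, P(S ≤ 3) + P(S ≥ 12).
Each tail has probability (1 + 15 + 105 + 455)/32768; doubling gives α = 1152/32768 = 9/256.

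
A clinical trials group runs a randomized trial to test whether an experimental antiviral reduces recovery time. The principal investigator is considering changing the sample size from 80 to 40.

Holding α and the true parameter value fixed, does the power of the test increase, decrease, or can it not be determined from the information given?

With less data the test statistic is noisier; under Ha, more outcomes land inside the acceptance region.
Since power = 1 − β and β increases, power decreases.

It decreases.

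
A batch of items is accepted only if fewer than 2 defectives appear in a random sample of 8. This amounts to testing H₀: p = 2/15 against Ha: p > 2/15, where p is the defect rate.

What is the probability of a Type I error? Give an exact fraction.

The significance level is the probability, assuming p = 2/15, of seeing 2 or more defectives in 8 draws.
Computing the lower-tail complement: 1 − 1819706993/2562890625 = 743183632/2562890625.

743183632/2562890625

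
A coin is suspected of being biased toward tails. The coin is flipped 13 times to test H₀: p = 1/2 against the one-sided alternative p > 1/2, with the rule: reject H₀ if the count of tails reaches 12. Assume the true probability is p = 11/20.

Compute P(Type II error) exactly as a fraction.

636861571623279/640000000000000

β = P(fail to reject H₀ | Ha true) = P(S ≤ 11 | p = 11/20), S ~ Binomial(13, 11/20).
Summing C(13,j)·(11/20)^j·(9/20)^{13-j} for j = 0..11 gives 636861571623279/640000000000000.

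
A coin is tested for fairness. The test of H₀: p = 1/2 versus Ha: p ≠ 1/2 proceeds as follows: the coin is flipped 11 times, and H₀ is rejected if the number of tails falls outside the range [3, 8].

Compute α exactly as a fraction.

67/1024

α = P(K ≤ 2 or K ≥ 9 | p = 1/2), K ~ Binomial(11, 1/2).
By symmetry, α = 2·P(K ≤ 2) = 2·(1 + 11 + 55)/2048 = 134/2048 = 67/1024.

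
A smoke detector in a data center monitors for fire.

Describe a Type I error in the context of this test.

A Type I error would mean concluding that there is a fire when in fact there is no fire.

With the conventional null hypothesis that there is no fire:
A Type I error is rejecting H₀ when H₀ is true.
Here that means sounding the alarm and evacuating the building when actually there is no fire.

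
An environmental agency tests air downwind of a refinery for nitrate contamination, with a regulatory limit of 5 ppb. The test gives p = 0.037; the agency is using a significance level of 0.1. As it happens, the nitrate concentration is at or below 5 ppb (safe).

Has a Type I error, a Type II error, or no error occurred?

The conventional null hypothesis is that the nitrate concentration is at or below 5 ppb (safe).
Since p = 0.037 < α = 0.1, H₀ is rejected.
H₀ is true (actually the nitrate concentration is at or below 5 ppb (safe)).
Rejecting a true H₀ is a Type I error.

Type I error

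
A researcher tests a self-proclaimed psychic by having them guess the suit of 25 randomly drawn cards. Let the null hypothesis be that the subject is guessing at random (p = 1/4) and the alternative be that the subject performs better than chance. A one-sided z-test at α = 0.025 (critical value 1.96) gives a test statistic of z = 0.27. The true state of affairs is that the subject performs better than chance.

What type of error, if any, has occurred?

Type II error

Since z = 0.27 ≤ z* = 1.96, H₀ is not rejected.
H₀ is false (actually the subject performs better than chance).
Failing to reject a false H₀ is a Type II error.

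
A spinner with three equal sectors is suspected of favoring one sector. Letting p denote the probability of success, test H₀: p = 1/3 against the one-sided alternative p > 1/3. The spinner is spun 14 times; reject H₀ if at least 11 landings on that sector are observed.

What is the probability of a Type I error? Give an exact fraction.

3305/4782969

The Type I error probability is α = P(X ≥ 11) computed under H₀, where X ~ Binomial(14, 1/3).
Adding the binomial terms for j = 11 through 14 with p = 1/3 yields 3305/4782969.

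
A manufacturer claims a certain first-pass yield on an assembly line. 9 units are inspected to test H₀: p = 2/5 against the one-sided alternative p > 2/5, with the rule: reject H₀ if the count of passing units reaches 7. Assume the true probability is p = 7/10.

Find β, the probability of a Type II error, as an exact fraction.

268584417/500000000

Under the alternative p = 7/10, Y ~ Binomial(9, 7/10); β is the probability the test does not reject, P(Y < 7).
Summing C(9,j)·(7/10)^j·(3/10)^{9-j} for j = 0..6 gives 268584417/500000000.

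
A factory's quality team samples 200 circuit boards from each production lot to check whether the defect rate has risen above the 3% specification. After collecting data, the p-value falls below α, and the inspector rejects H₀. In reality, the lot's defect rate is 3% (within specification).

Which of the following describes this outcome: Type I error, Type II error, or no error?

The conventional null hypothesis here is that the lot's defect rate is 3% (within specification).
H₀ was rejected, but H₀ is actually true.
Rejecting a true null hypothesis is a Type I error (false positive).

Type I error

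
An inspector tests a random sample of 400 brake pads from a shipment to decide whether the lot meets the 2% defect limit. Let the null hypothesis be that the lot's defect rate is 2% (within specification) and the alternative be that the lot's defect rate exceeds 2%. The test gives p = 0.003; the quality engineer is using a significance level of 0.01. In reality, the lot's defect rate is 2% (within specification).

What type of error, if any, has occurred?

Type I error

Since p = 0.003 < α = 0.01, H₀ is rejected.
H₀ is true (actually the lot's defect rate is 2% (within specification)).
Rejecting a true H₀ is a Type I error.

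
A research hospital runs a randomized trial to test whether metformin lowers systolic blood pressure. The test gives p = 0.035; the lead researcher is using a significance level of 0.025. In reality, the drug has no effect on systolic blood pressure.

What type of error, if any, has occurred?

The conventional null hypothesis is that the drug has no effect on systolic blood pressure.
Since p = 0.035 ≥ α = 0.025, H₀ is not rejected.
H₀ is true (actually the drug has no effect on systolic blood pressure).
The decision matches the true state — no error.

Neither — the decision is correct.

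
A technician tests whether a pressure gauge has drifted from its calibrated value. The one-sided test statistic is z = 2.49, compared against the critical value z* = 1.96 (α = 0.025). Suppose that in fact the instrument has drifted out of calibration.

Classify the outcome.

No error — this is a correct decision.

The conventional null hypothesis is that the instrument is correctly calibrated.
Since z = 2.49 > z* = 1.96, H₀ is rejected.
H₀ is false (actually the instrument has drifted out of calibration).
The decision matches the true state — no error.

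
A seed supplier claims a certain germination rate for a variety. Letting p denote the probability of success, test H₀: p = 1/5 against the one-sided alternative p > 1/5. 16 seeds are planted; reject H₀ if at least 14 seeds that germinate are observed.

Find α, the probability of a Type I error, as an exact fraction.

397/30517578125

The Type I error probability is α = P(Y ≥ 14) computed under H₀, where Y ~ Binomial(16, 1/5).
P(Y ≥ 14) = Σ_{j=14}^{16} C(16,j)·(1/5)^j·(4/5)^{16-j} = 397/30517578125.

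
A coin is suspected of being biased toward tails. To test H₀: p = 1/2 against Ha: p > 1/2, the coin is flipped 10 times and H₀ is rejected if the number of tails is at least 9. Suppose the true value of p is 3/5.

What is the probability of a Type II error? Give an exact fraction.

Under the alternative p = 3/5, Y ~ Binomial(10, 3/5); β is the probability the test does not reject, P(Y < 9).
Adding the binomial probabilities P(Y=0)+…+P(Y=8) at p = 3/5 gives 9312916/9765625.

9312916/9765625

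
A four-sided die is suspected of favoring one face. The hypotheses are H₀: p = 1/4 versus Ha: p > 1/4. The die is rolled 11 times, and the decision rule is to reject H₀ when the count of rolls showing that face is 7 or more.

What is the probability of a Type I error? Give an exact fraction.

15857/2097152

α = P(reject H₀ | H₀ true) = P(Y ≥ 7 | p = 1/4), with Y ~ Binomial(11, 1/4).
Adding the binomial terms for j = 7 through 11 with p = 1/4 yields 15857/2097152.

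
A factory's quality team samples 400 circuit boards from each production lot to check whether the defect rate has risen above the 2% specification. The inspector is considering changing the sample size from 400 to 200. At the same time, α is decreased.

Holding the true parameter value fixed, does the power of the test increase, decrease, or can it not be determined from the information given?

Reducing n widens both sampling distributions, so the test has less ability to distinguish Ha from H₀. Tightening α shrinks the rejection region. When Ha holds, fewer sample outcomes clear the stricter threshold, so more fall in the acceptance region. Both changes push β in the same direction.
Since power = 1 − β and β increases, power decreases.

It decreases.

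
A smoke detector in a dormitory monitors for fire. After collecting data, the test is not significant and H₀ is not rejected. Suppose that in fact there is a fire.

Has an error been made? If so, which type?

Type II error

The conventional null hypothesis here is that there is no fire.
H₀ was not rejected, but H₀ is actually false.
Failing to reject a false null hypothesis is a Type II error (false negative).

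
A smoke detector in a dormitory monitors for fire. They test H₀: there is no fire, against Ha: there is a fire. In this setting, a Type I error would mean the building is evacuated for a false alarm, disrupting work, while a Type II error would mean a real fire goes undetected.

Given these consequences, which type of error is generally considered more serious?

The Type II consequence (a real fire goes undetected) is more severe than the Type I consequence (the building is evacuated for a false alarm, disrupting work).

Type II error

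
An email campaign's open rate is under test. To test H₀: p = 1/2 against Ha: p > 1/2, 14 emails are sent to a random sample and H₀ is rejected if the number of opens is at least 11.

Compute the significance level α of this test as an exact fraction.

235/8192

α = P(reject H₀ | H₀ true) = P(K ≥ 11 | p = 1/2), with K ~ Binomial(14, 1/2).
P(K ≥ 11) = [C(14,11) + C(14,12) + C(14,13) + C(14,14)] / 2^14 = (364 + 91 + 14 + 1) / 16384 = 470/16384 = 235/8192.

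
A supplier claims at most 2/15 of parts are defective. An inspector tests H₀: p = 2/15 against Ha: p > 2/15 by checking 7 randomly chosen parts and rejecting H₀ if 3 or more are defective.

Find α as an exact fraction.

623128/11390625

Under H₀, X ~ Binomial(7, 2/15); the Type I error rate is P(X ≥ 3).
Computing the lower-tail complement: 1 − 10767497/11390625 = 623128/11390625.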